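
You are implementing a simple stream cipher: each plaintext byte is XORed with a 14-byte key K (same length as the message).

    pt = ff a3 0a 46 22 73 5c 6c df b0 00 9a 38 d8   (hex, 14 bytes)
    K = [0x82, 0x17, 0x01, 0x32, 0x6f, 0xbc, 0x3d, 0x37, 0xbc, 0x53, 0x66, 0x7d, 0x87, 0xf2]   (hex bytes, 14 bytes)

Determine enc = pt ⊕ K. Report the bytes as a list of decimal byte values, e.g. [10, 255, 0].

[125, 180, 11, 116, 77, 207, 97, 91, 99, 227, 102, 231, 191, 42]

byte 0: 11111111 ^ 10000010 = 01111101
byte 1: 10100011 ^ 00010111 = 10110100
byte 2: 00001010 ^ 00000001 = 00001011
byte 3: 01000110 ^ 00110010 = 01110100
byte 4: 00100010 ^ 01101111 = 01001101
byte 5: 01110011 ^ 10111100 = 11001111
byte 6: 01011100 ^ 00111101 = 01100001
byte 7: 01101100 ^ 00110111 = 01011011
byte 8: 11011111 ^ 10111100 = 01100011
byte 9: 10110000 ^ 01010011 = 11100011
byte 10: 00000000 ^ 01100110 = 01100110
byte 11: 10011010 ^ 01111101 = 11100111
byte 12: 00111000 ^ 10000111 = 10111111
byte 13: 11011000 ^ 11110010 = 00101010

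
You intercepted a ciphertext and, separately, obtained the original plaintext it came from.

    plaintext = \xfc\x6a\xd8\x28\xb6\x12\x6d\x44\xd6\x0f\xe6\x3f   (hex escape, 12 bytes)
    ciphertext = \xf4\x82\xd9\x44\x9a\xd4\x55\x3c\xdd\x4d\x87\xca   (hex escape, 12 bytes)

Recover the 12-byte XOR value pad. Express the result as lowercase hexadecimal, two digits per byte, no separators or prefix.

Since ciphertext = plaintext ⊕ pad, XORing both sides with plaintext gives pad = plaintext ⊕ ciphertext.
fc ⊕ f4 = 08
6a ⊕ 82 = e8
d8 ⊕ d9 = 01
28 ⊕ 44 = 6c
b6 ⊕ 9a = 2c
12 ⊕ d4 = c6
6d ⊕ 55 = 38
44 ⊕ 3c = 78
d6 ⊕ dd = 0b
0f ⊕ 4d = 42
e6 ⊕ 87 = 61
3f ⊕ ca = f5

08e8016c2cc638780b4261f5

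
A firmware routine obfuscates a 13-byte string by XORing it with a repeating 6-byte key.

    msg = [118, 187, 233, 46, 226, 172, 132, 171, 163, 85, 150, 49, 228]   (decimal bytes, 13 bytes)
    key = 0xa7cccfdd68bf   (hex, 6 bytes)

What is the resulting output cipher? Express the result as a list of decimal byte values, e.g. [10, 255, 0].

The 6-byte key repeats, so the effective keystream is a7 cc cf dd 68 bf a7 cc cf dd 68 bf a7.
byte 0: 118 ^ 167 = 209
byte 1: 187 ^ 204 = 119
byte 2: 233 ^ 207 =  38
byte 3:  46 ^ 221 = 243
byte 4: 226 ^ 104 = 138
byte 5: 172 ^ 191 =  19
byte 6: 132 ^ 167 =  35
byte 7: 171 ^ 204 = 103
byte 8: 163 ^ 207 = 108
byte 9:  85 ^ 221 = 136
byte 10: 150 ^ 104 = 254
byte 11:  49 ^ 191 = 142
byte 12: 228 ^ 167 =  67

[209, 119, 38, 243, 138, 19, 35, 103, 108, 136, 254, 142, 67]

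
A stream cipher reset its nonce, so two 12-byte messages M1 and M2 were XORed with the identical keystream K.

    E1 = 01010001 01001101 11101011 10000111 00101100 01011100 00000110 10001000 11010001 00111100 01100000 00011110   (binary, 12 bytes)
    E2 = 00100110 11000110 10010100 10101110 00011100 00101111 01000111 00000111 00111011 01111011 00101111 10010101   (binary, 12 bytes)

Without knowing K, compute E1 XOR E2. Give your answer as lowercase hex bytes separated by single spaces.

E1 ⊕ E2 = (M1 ⊕ K) ⊕ (M2 ⊕ K) = M1 ⊕ M2 — the shared key cancels under XOR.
51 ⊕ 26 = 77
4d ⊕ c6 = 8b
eb ⊕ 94 = 7f
87 ⊕ ae = 29
2c ⊕ 1c = 30
5c ⊕ 2f = 73
06 ⊕ 47 = 41
88 ⊕ 07 = 8f
d1 ⊕ 3b = ea
3c ⊕ 7b = 47
60 ⊕ 2f = 4f
1e ⊕ 95 = 8b

77 8b 7f 29 30 73 41 8f ea 47 4f 8b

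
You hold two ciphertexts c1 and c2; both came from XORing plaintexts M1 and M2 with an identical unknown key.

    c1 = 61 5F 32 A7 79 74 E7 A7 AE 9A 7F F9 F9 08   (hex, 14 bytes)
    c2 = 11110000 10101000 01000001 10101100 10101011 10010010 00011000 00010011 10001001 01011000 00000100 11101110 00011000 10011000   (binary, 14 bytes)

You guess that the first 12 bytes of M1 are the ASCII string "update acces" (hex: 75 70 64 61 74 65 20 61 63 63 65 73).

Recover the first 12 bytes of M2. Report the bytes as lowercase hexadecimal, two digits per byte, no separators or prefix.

e487176aa683dfd544a11e64

First, c1 ⊕ c2 = (M1 ⊕ K) ⊕ (M2 ⊕ K) = M1 ⊕ M2, so the key drops out. Then M2 = (M1 ⊕ M2) ⊕ M1 over the first 12 bytes.
byte 0: (61 ^ f0) ^ 75 = 91 ^ 75 = e4
byte 1: (5f ^ a8) ^ 70 = f7 ^ 70 = 87
byte 2: (32 ^ 41) ^ 64 = 73 ^ 64 = 17
byte 3: (a7 ^ ac) ^ 61 = 0b ^ 61 = 6a
byte 4: (79 ^ ab) ^ 74 = d2 ^ 74 = a6
byte 5: (74 ^ 92) ^ 65 = e6 ^ 65 = 83
byte 6: (e7 ^ 18) ^ 20 = ff ^ 20 = df
byte 7: (a7 ^ 13) ^ 61 = b4 ^ 61 = d5
byte 8: (ae ^ 89) ^ 63 = 27 ^ 63 = 44
byte 9: (9a ^ 58) ^ 63 = c2 ^ 63 = a1
byte 10: (7f ^ 04) ^ 65 = 7b ^ 65 = 1e
byte 11: (f9 ^ ee) ^ 73 = 17 ^ 73 = 64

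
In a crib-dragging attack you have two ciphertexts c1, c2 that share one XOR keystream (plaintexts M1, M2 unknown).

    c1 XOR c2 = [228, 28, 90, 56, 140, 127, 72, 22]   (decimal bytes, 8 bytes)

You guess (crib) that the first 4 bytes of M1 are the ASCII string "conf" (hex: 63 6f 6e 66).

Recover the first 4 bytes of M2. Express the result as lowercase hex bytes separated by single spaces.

Since c1 ⊕ c2 = M1 ⊕ M2, XORing with the guessed M1 bytes yields the corresponding M2 bytes: M2 = (c1 ⊕ c2) ⊕ M1.
11100100 ⊕ 01100011 = 10000111
00011100 ⊕ 01101111 = 01110011
01011010 ⊕ 01101110 = 00110100
00111000 ⊕ 01100110 = 01011110

87 73 34 5e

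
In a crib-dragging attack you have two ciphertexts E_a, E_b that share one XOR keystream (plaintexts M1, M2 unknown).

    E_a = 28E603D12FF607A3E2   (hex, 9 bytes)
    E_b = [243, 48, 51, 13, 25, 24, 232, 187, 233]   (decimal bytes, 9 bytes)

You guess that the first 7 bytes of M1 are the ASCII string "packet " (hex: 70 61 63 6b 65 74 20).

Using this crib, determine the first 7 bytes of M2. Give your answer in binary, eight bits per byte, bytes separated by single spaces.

First, E_a ⊕ E_b = (M1 ⊕ K) ⊕ (M2 ⊕ K) = M1 ⊕ M2, so the key drops out. Then M2 = (M1 ⊕ M2) ⊕ M1 over the first 7 bytes.
byte 0: (28 xor f3) xor 70 = db xor 70 = ab
byte 1: (e6 xor 30) xor 61 = d6 xor 61 = b7
byte 2: (03 xor 33) xor 63 = 30 xor 63 = 53
byte 3: (d1 xor 0d) xor 6b = dc xor 6b = b7
byte 4: (2f xor 19) xor 65 = 36 xor 65 = 53
byte 5: (f6 xor 18) xor 74 = ee xor 74 = 9a
byte 6: (07 xor e8) xor 20 = ef xor 20 = cf

10101011 10110111 01010011 10110111 01010011 10011010 11001111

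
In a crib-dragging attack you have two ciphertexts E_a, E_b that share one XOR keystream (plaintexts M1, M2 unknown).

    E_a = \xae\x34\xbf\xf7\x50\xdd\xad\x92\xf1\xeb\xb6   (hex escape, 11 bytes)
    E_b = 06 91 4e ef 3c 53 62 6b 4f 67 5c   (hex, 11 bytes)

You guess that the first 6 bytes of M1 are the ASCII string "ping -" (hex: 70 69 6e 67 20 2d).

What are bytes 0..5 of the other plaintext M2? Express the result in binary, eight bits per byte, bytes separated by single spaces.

First, E_a ⊕ E_b = (M1 ⊕ K) ⊕ (M2 ⊕ K) = M1 ⊕ M2, so the key drops out. Then M2 = (M1 ⊕ M2) ⊕ M1 over the first 6 bytes.
byte 0: (ae xor 06) xor 70 = a8 xor 70 = d8
byte 1: (34 xor 91) xor 69 = a5 xor 69 = cc
byte 2: (bf xor 4e) xor 6e = f1 xor 6e = 9f
byte 3: (f7 xor ef) xor 67 = 18 xor 67 = 7f
byte 4: (50 xor 3c) xor 20 = 6c xor 20 = 4c
byte 5: (dd xor 53) xor 2d = 8e xor 2d = a3

11011000 11001100 10011111 01111111 01001100 10100011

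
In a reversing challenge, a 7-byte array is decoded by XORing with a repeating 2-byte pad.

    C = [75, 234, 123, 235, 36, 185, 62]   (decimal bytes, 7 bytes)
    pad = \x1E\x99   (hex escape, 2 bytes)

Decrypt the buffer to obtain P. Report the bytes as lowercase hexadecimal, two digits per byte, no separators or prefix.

The 2-byte key repeats, so the effective keystream is 1e 99 1e 99 1e 99 1e.
byte 0:  75 ⊕  30 =  85
byte 1: 234 ⊕ 153 = 115
byte 2: 123 ⊕  30 = 101
byte 3: 235 ⊕ 153 = 114
byte 4:  36 ⊕  30 =  58
byte 5: 185 ⊕ 153 =  32
byte 6:  62 ⊕  30 =  32

557365723a2020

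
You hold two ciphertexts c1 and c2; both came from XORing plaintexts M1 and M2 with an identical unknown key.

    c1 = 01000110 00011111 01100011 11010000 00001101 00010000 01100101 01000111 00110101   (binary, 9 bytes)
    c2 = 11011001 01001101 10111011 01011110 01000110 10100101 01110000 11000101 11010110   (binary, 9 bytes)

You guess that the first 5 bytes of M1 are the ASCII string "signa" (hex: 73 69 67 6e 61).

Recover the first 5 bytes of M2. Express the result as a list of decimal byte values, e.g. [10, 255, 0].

[236, 59, 191, 224, 42]

First, c1 ⊕ c2 = (M1 ⊕ K) ⊕ (M2 ⊕ K) = M1 ⊕ M2, so the key drops out. Then M2 = (M1 ⊕ M2) ⊕ M1 over the first 5 bytes.
byte 0: (46 ^ d9) ^ 73 = 9f ^ 73 = ec
byte 1: (1f ^ 4d) ^ 69 = 52 ^ 69 = 3b
byte 2: (63 ^ bb) ^ 67 = d8 ^ 67 = bf
byte 3: (d0 ^ 5e) ^ 6e = 8e ^ 6e = e0
byte 4: (0d ^ 46) ^ 61 = 4b ^ 61 = 2a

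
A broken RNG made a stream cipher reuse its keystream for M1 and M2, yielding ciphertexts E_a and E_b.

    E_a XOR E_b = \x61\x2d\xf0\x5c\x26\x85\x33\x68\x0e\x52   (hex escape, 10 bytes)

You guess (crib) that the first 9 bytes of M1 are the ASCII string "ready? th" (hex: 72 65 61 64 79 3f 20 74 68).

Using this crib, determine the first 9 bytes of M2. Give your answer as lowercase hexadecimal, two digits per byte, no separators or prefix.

134891385fba131c66

Since E_a ⊕ E_b = M1 ⊕ M2, XORing with the guessed M1 bytes yields the corresponding M2 bytes: M2 = (E_a ⊕ E_b) ⊕ M1.
01100001 XOR 01110010 = 00010011
00101101 XOR 01100101 = 01001000
11110000 XOR 01100001 = 10010001
01011100 XOR 01100100 = 00111000
00100110 XOR 01111001 = 01011111
10000101 XOR 00111111 = 10111010
00110011 XOR 00100000 = 00010011
01101000 XOR 01110100 = 00011100
00001110 XOR 01101000 = 01100110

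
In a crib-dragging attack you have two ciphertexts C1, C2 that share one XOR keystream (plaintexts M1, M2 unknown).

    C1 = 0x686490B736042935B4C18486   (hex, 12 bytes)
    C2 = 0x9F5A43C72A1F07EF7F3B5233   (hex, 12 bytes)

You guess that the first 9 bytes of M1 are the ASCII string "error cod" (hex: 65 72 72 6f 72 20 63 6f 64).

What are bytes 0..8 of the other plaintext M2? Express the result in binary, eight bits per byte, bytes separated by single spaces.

First, C1 ⊕ C2 = (M1 ⊕ K) ⊕ (M2 ⊕ K) = M1 ⊕ M2, so the key drops out. Then M2 = (M1 ⊕ M2) ⊕ M1 over the first 9 bytes.
byte 0: (68 ⊕ 9f) ⊕ 65 = f7 ⊕ 65 = 92
byte 1: (64 ⊕ 5a) ⊕ 72 = 3e ⊕ 72 = 4c
byte 2: (90 ⊕ 43) ⊕ 72 = d3 ⊕ 72 = a1
byte 3: (b7 ⊕ c7) ⊕ 6f = 70 ⊕ 6f = 1f
byte 4: (36 ⊕ 2a) ⊕ 72 = 1c ⊕ 72 = 6e
byte 5: (04 ⊕ 1f) ⊕ 20 = 1b ⊕ 20 = 3b
byte 6: (29 ⊕ 07) ⊕ 63 = 2e ⊕ 63 = 4d
byte 7: (35 ⊕ ef) ⊕ 6f = da ⊕ 6f = b5
byte 8: (b4 ⊕ 7f) ⊕ 64 = cb ⊕ 64 = af

10010010 01001100 10100001 00011111 01101110 00111011 01001101 10110101 10101111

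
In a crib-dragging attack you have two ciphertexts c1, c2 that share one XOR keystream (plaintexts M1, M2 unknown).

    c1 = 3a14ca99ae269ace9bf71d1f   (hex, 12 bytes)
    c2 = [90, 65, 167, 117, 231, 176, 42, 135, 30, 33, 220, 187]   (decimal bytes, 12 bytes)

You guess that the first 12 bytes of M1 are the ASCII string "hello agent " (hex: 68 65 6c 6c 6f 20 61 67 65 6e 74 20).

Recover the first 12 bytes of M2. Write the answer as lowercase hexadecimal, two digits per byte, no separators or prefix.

First, c1 ⊕ c2 = (M1 ⊕ K) ⊕ (M2 ⊕ K) = M1 ⊕ M2, so the key drops out. Then M2 = (M1 ⊕ M2) ⊕ M1 over the first 12 bytes.
byte 0: (3a XOR 5a) XOR 68 = 60 XOR 68 = 08
byte 1: (14 XOR 41) XOR 65 = 55 XOR 65 = 30
byte 2: (ca XOR a7) XOR 6c = 6d XOR 6c = 01
byte 3: (99 XOR 75) XOR 6c = ec XOR 6c = 80
byte 4: (ae XOR e7) XOR 6f = 49 XOR 6f = 26
byte 5: (26 XOR b0) XOR 20 = 96 XOR 20 = b6
byte 6: (9a XOR 2a) XOR 61 = b0 XOR 61 = d1
byte 7: (ce XOR 87) XOR 67 = 49 XOR 67 = 2e
byte 8: (9b XOR 1e) XOR 65 = 85 XOR 65 = e0
byte 9: (f7 XOR 21) XOR 6e = d6 XOR 6e = b8
byte 10: (1d XOR dc) XOR 74 = c1 XOR 74 = b5
byte 11: (1f XOR bb) XOR 20 = a4 XOR 20 = 84

0830018026b6d12ee0b8b584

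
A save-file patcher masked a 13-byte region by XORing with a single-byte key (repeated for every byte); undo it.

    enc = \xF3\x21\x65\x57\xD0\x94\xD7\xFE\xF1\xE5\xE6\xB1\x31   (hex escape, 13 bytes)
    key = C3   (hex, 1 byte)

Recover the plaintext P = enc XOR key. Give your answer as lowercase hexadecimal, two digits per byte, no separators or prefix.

30e2a6941357143d32262572f2

The 1-byte key repeats, so the effective keystream is c3 c3 c3 c3 c3 c3 c3 c3 c3 c3 c3 c3 c3.
byte 0: 11110011 ⊕ 11000011 = 00110000
byte 1: 00100001 ⊕ 11000011 = 11100010
byte 2: 01100101 ⊕ 11000011 = 10100110
byte 3: 01010111 ⊕ 11000011 = 10010100
byte 4: 11010000 ⊕ 11000011 = 00010011
byte 5: 10010100 ⊕ 11000011 = 01010111
byte 6: 11010111 ⊕ 11000011 = 00010100
byte 7: 11111110 ⊕ 11000011 = 00111101
byte 8: 11110001 ⊕ 11000011 = 00110010
byte 9: 11100101 ⊕ 11000011 = 00100110
byte 10: 11100110 ⊕ 11000011 = 00100101
byte 11: 10110001 ⊕ 11000011 = 01110010
byte 12: 00110001 ⊕ 11000011 = 11110010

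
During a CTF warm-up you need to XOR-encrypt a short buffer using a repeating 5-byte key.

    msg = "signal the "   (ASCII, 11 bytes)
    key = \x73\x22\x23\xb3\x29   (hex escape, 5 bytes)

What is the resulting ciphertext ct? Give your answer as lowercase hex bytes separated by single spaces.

00 4b 44 dd 48 1f 02 57 db 4c 53

The 5-byte key repeats, so the effective keystream is 73 22 23 b3 29 73 22 23 b3 29 73.
byte 0: 73 xor 73 = 00
byte 1: 69 xor 22 = 4b
byte 2: 67 xor 23 = 44
byte 3: 6e xor b3 = dd
byte 4: 61 xor 29 = 48
byte 5: 6c xor 73 = 1f
byte 6: 20 xor 22 = 02
byte 7: 74 xor 23 = 57
byte 8: 68 xor b3 = db
byte 9: 65 xor 29 = 4c
byte 10: 20 xor 73 = 53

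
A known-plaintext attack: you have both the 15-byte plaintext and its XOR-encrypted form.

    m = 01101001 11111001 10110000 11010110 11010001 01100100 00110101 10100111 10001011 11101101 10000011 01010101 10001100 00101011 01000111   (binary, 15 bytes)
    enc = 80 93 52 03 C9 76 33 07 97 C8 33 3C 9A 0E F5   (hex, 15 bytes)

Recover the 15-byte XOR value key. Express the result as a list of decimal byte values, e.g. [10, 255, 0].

[233, 106, 226, 213, 24, 18, 6, 160, 28, 37, 176, 105, 22, 37, 178]

Since enc = m ⊕ key, XORing both sides with m gives key = m ⊕ enc.
69 XOR 80 = e9
f9 XOR 93 = 6a
b0 XOR 52 = e2
d6 XOR 03 = d5
d1 XOR c9 = 18
64 XOR 76 = 12
35 XOR 33 = 06
a7 XOR 07 = a0
8b XOR 97 = 1c
ed XOR c8 = 25
83 XOR 33 = b0
55 XOR 3c = 69
8c XOR 9a = 16
2b XOR 0e = 25
47 XOR f5 = b2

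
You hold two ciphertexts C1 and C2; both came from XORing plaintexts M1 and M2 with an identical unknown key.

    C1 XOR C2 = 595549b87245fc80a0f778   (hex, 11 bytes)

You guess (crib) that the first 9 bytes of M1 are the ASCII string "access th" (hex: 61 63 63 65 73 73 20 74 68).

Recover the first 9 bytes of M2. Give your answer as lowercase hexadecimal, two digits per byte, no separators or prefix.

38362add0136dcf4c8

Since C1 ⊕ C2 = M1 ⊕ M2, XORing with the guessed M1 bytes yields the corresponding M2 bytes: M2 = (C1 ⊕ C2) ⊕ M1.
01011001 xor 01100001 = 00111000
01010101 xor 01100011 = 00110110
01001001 xor 01100011 = 00101010
10111000 xor 01100101 = 11011101
01110010 xor 01110011 = 00000001
01000101 xor 01110011 = 00110110
11111100 xor 00100000 = 11011100
10000000 xor 01110100 = 11110100
10100000 xor 01101000 = 11001000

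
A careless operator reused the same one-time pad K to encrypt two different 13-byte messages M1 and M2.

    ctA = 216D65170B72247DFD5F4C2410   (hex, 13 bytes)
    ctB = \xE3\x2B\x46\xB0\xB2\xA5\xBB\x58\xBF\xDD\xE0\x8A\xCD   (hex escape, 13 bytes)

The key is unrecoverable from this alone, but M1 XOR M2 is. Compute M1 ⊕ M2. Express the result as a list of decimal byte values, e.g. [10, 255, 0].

[194, 70, 35, 167, 185, 215, 159, 37, 66, 130, 172, 174, 221]

ctA ⊕ ctB = (M1 ⊕ K) ⊕ (M2 ⊕ K) = M1 ⊕ M2 — the shared key cancels under XOR.
00100001 ^ 11100011 = 11000010
01101101 ^ 00101011 = 01000110
01100101 ^ 01000110 = 00100011
00010111 ^ 10110000 = 10100111
00001011 ^ 10110010 = 10111001
01110010 ^ 10100101 = 11010111
00100100 ^ 10111011 = 10011111
01111101 ^ 01011000 = 00100101
11111101 ^ 10111111 = 01000010
01011111 ^ 11011101 = 10000010
01001100 ^ 11100000 = 10101100
00100100 ^ 10001010 = 10101110
00010000 ^ 11001101 = 11011101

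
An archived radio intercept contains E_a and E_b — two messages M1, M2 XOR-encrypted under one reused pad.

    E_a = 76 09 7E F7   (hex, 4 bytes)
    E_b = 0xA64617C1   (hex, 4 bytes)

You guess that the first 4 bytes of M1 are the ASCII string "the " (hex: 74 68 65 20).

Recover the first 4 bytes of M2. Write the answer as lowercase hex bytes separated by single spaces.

First, E_a ⊕ E_b = (M1 ⊕ K) ⊕ (M2 ⊕ K) = M1 ⊕ M2, so the key drops out. Then M2 = (M1 ⊕ M2) ⊕ M1 over the first 4 bytes.
byte 0: (76 ^ a6) ^ 74 = d0 ^ 74 = a4
byte 1: (09 ^ 46) ^ 68 = 4f ^ 68 = 27
byte 2: (7e ^ 17) ^ 65 = 69 ^ 65 = 0c
byte 3: (f7 ^ c1) ^ 20 = 36 ^ 20 = 16

a4 27 0c 16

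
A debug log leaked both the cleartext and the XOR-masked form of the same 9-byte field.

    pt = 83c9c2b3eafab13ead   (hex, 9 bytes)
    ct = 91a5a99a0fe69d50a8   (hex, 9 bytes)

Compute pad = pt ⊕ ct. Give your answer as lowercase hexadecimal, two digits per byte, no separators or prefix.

126c6b29e51c2c6e05

Since ct = pt ⊕ pad, XORing both sides with pt gives pad = pt ⊕ ct.
83 XOR 91 = 12
c9 XOR a5 = 6c
c2 XOR a9 = 6b
b3 XOR 9a = 29
ea XOR 0f = e5
fa XOR e6 = 1c
b1 XOR 9d = 2c
3e XOR 50 = 6e
ad XOR a8 = 05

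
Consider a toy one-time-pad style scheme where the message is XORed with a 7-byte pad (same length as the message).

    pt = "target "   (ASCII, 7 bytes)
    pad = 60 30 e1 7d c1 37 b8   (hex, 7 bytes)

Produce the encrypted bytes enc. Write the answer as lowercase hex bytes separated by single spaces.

74 xor 60 = 14
61 xor 30 = 51
72 xor e1 = 93
67 xor 7d = 1a
65 xor c1 = a4
74 xor 37 = 43
20 xor b8 = 98

14 51 93 1a a4 43 98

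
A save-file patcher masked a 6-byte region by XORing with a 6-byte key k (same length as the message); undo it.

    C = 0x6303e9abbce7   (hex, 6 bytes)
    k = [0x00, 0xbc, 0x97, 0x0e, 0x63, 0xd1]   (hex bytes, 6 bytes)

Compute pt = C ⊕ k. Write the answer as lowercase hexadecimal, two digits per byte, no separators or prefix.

63bf7ea5df36

XOR is its own inverse, so applying the key byte-wise gives the result directly.
01100011 xor 00000000 = 01100011
00000011 xor 10111100 = 10111111
11101001 xor 10010111 = 01111110
10101011 xor 00001110 = 10100101
10111100 xor 01100011 = 11011111
11100111 xor 11010001 = 00110110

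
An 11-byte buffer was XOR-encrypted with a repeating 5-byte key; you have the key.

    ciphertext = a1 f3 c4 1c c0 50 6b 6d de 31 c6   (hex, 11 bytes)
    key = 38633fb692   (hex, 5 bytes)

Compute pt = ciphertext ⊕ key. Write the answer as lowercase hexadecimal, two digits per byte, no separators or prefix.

9990fbaa5268085268a3fe

The 5-byte key repeats, so the effective keystream is 38 63 3f b6 92 38 63 3f b6 92 38.
byte 0: a1 ⊕ 38 = 99
byte 1: f3 ⊕ 63 = 90
byte 2: c4 ⊕ 3f = fb
byte 3: 1c ⊕ b6 = aa
byte 4: c0 ⊕ 92 = 52
byte 5: 50 ⊕ 38 = 68
byte 6: 6b ⊕ 63 = 08
byte 7: 6d ⊕ 3f = 52
byte 8: de ⊕ b6 = 68
byte 9: 31 ⊕ 92 = a3
byte 10: c6 ⊕ 38 = fe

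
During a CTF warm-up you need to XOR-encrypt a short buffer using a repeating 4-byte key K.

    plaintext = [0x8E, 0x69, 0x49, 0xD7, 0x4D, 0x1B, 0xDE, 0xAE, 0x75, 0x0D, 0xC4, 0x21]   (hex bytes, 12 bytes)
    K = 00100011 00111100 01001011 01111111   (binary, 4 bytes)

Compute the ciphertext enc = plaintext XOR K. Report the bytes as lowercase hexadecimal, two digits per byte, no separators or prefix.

ad5502a86e2795d156318f5e

The 4-byte key repeats, so the effective keystream is 23 3c 4b 7f 23 3c 4b 7f 23 3c 4b 7f.
byte 0: 142 xor  35 = 173
byte 1: 105 xor  60 =  85
byte 2:  73 xor  75 =   2
byte 3: 215 xor 127 = 168
byte 4:  77 xor  35 = 110
byte 5:  27 xor  60 =  39
byte 6: 222 xor  75 = 149
byte 7: 174 xor 127 = 209
byte 8: 117 xor  35 =  86
byte 9:  13 xor  60 =  49
byte 10: 196 xor  75 = 143
byte 11:  33 xor 127 =  94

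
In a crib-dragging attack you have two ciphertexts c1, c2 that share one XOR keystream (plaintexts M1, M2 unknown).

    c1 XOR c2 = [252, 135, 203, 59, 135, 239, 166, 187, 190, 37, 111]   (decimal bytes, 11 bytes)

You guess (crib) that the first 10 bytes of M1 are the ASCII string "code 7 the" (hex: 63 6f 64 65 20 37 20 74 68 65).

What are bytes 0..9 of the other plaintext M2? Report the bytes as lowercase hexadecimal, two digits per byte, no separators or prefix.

9fe8af5ea7d886cfd640

Since c1 ⊕ c2 = M1 ⊕ M2, XORing with the guessed M1 bytes yields the corresponding M2 bytes: M2 = (c1 ⊕ c2) ⊕ M1.
252 ⊕  99 = 159
135 ⊕ 111 = 232
203 ⊕ 100 = 175
 59 ⊕ 101 =  94
135 ⊕  32 = 167
239 ⊕  55 = 216
166 ⊕  32 = 134
187 ⊕ 116 = 207
190 ⊕ 104 = 214
 37 ⊕ 101 =  64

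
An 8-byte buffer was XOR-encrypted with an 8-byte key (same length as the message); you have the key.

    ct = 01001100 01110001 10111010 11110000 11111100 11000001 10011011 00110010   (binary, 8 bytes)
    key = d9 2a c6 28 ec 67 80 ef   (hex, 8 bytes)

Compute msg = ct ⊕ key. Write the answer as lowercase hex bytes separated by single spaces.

95 5b 7c d8 10 a6 1b dd

 76 ⊕ 217 = 149
113 ⊕  42 =  91
186 ⊕ 198 = 124
240 ⊕  40 = 216
252 ⊕ 236 =  16
193 ⊕ 103 = 166
155 ⊕ 128 =  27
 50 ⊕ 239 = 221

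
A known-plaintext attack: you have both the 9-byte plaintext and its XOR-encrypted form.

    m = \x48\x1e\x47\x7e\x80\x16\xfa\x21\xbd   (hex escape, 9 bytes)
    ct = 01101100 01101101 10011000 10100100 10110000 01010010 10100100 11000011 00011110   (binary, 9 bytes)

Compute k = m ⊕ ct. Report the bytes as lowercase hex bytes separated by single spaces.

24 73 df da 30 44 5e e2 a3

Since ct = m ⊕ k, XORing both sides with m gives k = m ⊕ ct.
byte 0:  72 ⊕ 108 =  36
byte 1:  30 ⊕ 109 = 115
byte 2:  71 ⊕ 152 = 223
byte 3: 126 ⊕ 164 = 218
byte 4: 128 ⊕ 176 =  48
byte 5:  22 ⊕  82 =  68
byte 6: 250 ⊕ 164 =  94
byte 7:  33 ⊕ 195 = 226
byte 8: 189 ⊕  30 = 163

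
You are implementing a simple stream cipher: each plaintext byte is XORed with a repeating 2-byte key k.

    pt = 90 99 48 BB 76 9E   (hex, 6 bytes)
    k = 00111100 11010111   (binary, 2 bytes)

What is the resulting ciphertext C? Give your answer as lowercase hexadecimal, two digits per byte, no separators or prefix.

ac4e746c4a49

The 2-byte key repeats, so the effective keystream is 3c d7 3c d7 3c d7.
byte 0: 90 xor 3c = ac
byte 1: 99 xor d7 = 4e
byte 2: 48 xor 3c = 74
byte 3: bb xor d7 = 6c
byte 4: 76 xor 3c = 4a
byte 5: 9e xor d7 = 49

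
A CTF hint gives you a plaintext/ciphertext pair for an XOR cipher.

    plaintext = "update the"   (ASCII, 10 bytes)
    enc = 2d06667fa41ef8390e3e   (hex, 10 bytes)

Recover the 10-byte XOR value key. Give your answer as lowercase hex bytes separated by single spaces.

58 76 02 1e d0 7b d8 4d 66 5b

Since enc = plaintext ⊕ key, XORing both sides with plaintext gives key = plaintext ⊕ enc.
75 ⊕ 2d = 58
70 ⊕ 06 = 76
64 ⊕ 66 = 02
61 ⊕ 7f = 1e
74 ⊕ a4 = d0
65 ⊕ 1e = 7b
20 ⊕ f8 = d8
74 ⊕ 39 = 4d
68 ⊕ 0e = 66
65 ⊕ 3e = 5b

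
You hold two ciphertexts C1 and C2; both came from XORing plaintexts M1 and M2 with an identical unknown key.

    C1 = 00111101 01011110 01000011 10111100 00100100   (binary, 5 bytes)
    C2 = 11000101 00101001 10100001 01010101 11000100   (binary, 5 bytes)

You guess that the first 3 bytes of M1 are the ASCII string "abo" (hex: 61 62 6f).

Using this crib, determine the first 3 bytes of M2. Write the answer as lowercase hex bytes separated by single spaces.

First, C1 ⊕ C2 = (M1 ⊕ K) ⊕ (M2 ⊕ K) = M1 ⊕ M2, so the key drops out. Then M2 = (M1 ⊕ M2) ⊕ M1 over the first 3 bytes.
byte 0: (3d xor c5) xor 61 = f8 xor 61 = 99
byte 1: (5e xor 29) xor 62 = 77 xor 62 = 15
byte 2: (43 xor a1) xor 6f = e2 xor 6f = 8d

99 15 8d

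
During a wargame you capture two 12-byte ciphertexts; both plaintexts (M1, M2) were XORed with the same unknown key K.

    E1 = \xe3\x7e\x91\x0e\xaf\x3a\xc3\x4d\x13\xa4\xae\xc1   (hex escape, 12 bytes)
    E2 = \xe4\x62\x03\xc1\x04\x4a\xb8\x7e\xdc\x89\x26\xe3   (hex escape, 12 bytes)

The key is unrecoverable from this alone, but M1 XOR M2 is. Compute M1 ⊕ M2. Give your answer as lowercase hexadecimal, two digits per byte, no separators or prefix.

071c92cfab707b33cf2d8822

E1 ⊕ E2 = (M1 ⊕ K) ⊕ (M2 ⊕ K) = M1 ⊕ M2 — the shared key cancels under XOR.
byte 0: e3 XOR e4 = 07
byte 1: 7e XOR 62 = 1c
byte 2: 91 XOR 03 = 92
byte 3: 0e XOR c1 = cf
byte 4: af XOR 04 = ab
byte 5: 3a XOR 4a = 70
byte 6: c3 XOR b8 = 7b
byte 7: 4d XOR 7e = 33
byte 8: 13 XOR dc = cf
byte 9: a4 XOR 89 = 2d
byte 10: ae XOR 26 = 88
byte 11: c1 XOR e3 = 22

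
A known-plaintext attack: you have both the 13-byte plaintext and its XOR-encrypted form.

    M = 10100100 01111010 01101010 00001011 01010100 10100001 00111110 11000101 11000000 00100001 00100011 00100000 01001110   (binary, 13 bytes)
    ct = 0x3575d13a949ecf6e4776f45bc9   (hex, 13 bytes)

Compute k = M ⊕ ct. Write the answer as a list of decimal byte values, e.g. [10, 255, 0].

[145, 15, 187, 49, 192, 63, 241, 171, 135, 87, 215, 123, 135]

Since ct = M ⊕ k, XORing both sides with M gives k = M ⊕ ct.
a4 XOR 35 = 91
7a XOR 75 = 0f
6a XOR d1 = bb
0b XOR 3a = 31
54 XOR 94 = c0
a1 XOR 9e = 3f
3e XOR cf = f1
c5 XOR 6e = ab
c0 XOR 47 = 87
21 XOR 76 = 57
23 XOR f4 = d7
20 XOR 5b = 7b
4e XOR c9 = 87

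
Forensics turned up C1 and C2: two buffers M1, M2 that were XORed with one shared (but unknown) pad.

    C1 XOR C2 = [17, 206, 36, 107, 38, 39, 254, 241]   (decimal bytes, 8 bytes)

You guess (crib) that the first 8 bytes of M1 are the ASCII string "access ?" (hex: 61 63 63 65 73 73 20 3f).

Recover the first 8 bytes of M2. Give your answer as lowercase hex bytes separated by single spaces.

70 ad 47 0e 55 54 de ce

Since C1 ⊕ C2 = M1 ⊕ M2, XORing with the guessed M1 bytes yields the corresponding M2 bytes: M2 = (C1 ⊕ C2) ⊕ M1.
 17 ^  97 = 112
206 ^  99 = 173
 36 ^  99 =  71
107 ^ 101 =  14
 38 ^ 115 =  85
 39 ^ 115 =  84
254 ^  32 = 222
241 ^  63 = 206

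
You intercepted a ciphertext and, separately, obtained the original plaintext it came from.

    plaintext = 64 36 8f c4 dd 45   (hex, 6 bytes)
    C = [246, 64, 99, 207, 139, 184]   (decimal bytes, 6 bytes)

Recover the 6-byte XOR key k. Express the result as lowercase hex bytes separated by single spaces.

92 76 ec 0b 56 fd

Since C = plaintext ⊕ k, XORing both sides with plaintext gives k = plaintext ⊕ C.
01100100 ⊕ 11110110 = 10010010
00110110 ⊕ 01000000 = 01110110
10001111 ⊕ 01100011 = 11101100
11000100 ⊕ 11001111 = 00001011
11011101 ⊕ 10001011 = 01010110
01000101 ⊕ 10111000 = 11111101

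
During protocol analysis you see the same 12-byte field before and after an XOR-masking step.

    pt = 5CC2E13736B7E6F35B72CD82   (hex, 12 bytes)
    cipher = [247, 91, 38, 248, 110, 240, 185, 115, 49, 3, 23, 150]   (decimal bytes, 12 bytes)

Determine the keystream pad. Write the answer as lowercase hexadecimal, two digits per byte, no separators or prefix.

Since cipher = pt ⊕ pad, XORing both sides with pt gives pad = pt ⊕ cipher.
01011100 xor 11110111 = 10101011
11000010 xor 01011011 = 10011001
11100001 xor 00100110 = 11000111
00110111 xor 11111000 = 11001111
00110110 xor 01101110 = 01011000
10110111 xor 11110000 = 01000111
11100110 xor 10111001 = 01011111
11110011 xor 01110011 = 10000000
01011011 xor 00110001 = 01101010
01110010 xor 00000011 = 01110001
11001101 xor 00010111 = 11011010
10000010 xor 10010110 = 00010100

ab99c7cf58475f806a71da14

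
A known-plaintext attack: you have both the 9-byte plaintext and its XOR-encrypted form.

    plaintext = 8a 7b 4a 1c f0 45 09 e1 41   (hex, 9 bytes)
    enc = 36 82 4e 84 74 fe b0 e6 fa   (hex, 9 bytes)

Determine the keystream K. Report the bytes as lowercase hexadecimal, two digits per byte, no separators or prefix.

bcf9049884bbb907bb

Since enc = plaintext ⊕ K, XORing both sides with plaintext gives K = plaintext ⊕ enc.
byte 0: 10001010 ^ 00110110 = 10111100
byte 1: 01111011 ^ 10000010 = 11111001
byte 2: 01001010 ^ 01001110 = 00000100
byte 3: 00011100 ^ 10000100 = 10011000
byte 4: 11110000 ^ 01110100 = 10000100
byte 5: 01000101 ^ 11111110 = 10111011
byte 6: 00001001 ^ 10110000 = 10111001
byte 7: 11100001 ^ 11100110 = 00000111
byte 8: 01000001 ^ 11111010 = 10111011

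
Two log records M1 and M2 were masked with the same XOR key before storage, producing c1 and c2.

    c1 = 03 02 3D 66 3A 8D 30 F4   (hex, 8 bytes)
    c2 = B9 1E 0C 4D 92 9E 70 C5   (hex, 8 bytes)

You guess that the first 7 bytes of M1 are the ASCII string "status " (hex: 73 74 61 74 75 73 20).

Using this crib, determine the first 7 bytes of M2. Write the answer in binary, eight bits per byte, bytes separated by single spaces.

11001001 01101000 01010000 01011111 11011101 01100000 01100000

First, c1 ⊕ c2 = (M1 ⊕ K) ⊕ (M2 ⊕ K) = M1 ⊕ M2, so the key drops out. Then M2 = (M1 ⊕ M2) ⊕ M1 over the first 7 bytes.
byte 0: (03 ⊕ b9) ⊕ 73 = ba ⊕ 73 = c9
byte 1: (02 ⊕ 1e) ⊕ 74 = 1c ⊕ 74 = 68
byte 2: (3d ⊕ 0c) ⊕ 61 = 31 ⊕ 61 = 50
byte 3: (66 ⊕ 4d) ⊕ 74 = 2b ⊕ 74 = 5f
byte 4: (3a ⊕ 92) ⊕ 75 = a8 ⊕ 75 = dd
byte 5: (8d ⊕ 9e) ⊕ 73 = 13 ⊕ 73 = 60
byte 6: (30 ⊕ 70) ⊕ 20 = 40 ⊕ 20 = 60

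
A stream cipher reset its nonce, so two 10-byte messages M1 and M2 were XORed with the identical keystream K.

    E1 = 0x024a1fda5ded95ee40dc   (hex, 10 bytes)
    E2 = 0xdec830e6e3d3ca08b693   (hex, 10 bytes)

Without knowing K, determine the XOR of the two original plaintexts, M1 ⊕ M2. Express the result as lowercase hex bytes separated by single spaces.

E1 ⊕ E2 = (M1 ⊕ K) ⊕ (M2 ⊕ K) = M1 ⊕ M2 — the shared key cancels under XOR.
byte 0: 02 XOR de = dc
byte 1: 4a XOR c8 = 82
byte 2: 1f XOR 30 = 2f
byte 3: da XOR e6 = 3c
byte 4: 5d XOR e3 = be
byte 5: ed XOR d3 = 3e
byte 6: 95 XOR ca = 5f
byte 7: ee XOR 08 = e6
byte 8: 40 XOR b6 = f6
byte 9: dc XOR 93 = 4f

dc 82 2f 3c be 3e 5f e6 f6 4f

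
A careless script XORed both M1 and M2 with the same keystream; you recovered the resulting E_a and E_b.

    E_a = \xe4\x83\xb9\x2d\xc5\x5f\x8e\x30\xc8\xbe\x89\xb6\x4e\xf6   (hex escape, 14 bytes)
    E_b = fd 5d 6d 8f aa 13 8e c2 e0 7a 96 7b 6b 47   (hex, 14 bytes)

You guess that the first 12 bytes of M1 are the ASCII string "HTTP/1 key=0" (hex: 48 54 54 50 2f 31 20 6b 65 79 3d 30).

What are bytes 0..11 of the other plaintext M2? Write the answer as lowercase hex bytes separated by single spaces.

51 8a 80 f2 40 7d 20 99 4d bd 22 fd

First, E_a ⊕ E_b = (M1 ⊕ K) ⊕ (M2 ⊕ K) = M1 ⊕ M2, so the key drops out. Then M2 = (M1 ⊕ M2) ⊕ M1 over the first 12 bytes.
byte 0: (e4 XOR fd) XOR 48 = 19 XOR 48 = 51
byte 1: (83 XOR 5d) XOR 54 = de XOR 54 = 8a
byte 2: (b9 XOR 6d) XOR 54 = d4 XOR 54 = 80
byte 3: (2d XOR 8f) XOR 50 = a2 XOR 50 = f2
byte 4: (c5 XOR aa) XOR 2f = 6f XOR 2f = 40
byte 5: (5f XOR 13) XOR 31 = 4c XOR 31 = 7d
byte 6: (8e XOR 8e) XOR 20 = 00 XOR 20 = 20
byte 7: (30 XOR c2) XOR 6b = f2 XOR 6b = 99
byte 8: (c8 XOR e0) XOR 65 = 28 XOR 65 = 4d
byte 9: (be XOR 7a) XOR 79 = c4 XOR 79 = bd
byte 10: (89 XOR 96) XOR 3d = 1f XOR 3d = 22
byte 11: (b6 XOR 7b) XOR 30 = cd XOR 30 = fd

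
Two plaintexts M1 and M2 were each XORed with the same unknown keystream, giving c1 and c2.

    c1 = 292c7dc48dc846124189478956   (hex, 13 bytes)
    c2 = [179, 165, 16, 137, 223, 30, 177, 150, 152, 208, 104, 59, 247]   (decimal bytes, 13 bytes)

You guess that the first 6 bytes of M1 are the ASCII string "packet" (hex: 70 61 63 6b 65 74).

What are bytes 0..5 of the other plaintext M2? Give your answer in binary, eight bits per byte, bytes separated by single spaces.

11101010 11101000 00001110 00100110 00110111 10100010

First, c1 ⊕ c2 = (M1 ⊕ K) ⊕ (M2 ⊕ K) = M1 ⊕ M2, so the key drops out. Then M2 = (M1 ⊕ M2) ⊕ M1 over the first 6 bytes.
byte 0: (29 xor b3) xor 70 = 9a xor 70 = ea
byte 1: (2c xor a5) xor 61 = 89 xor 61 = e8
byte 2: (7d xor 10) xor 63 = 6d xor 63 = 0e
byte 3: (c4 xor 89) xor 6b = 4d xor 6b = 26
byte 4: (8d xor df) xor 65 = 52 xor 65 = 37
byte 5: (c8 xor 1e) xor 74 = d6 xor 74 = a2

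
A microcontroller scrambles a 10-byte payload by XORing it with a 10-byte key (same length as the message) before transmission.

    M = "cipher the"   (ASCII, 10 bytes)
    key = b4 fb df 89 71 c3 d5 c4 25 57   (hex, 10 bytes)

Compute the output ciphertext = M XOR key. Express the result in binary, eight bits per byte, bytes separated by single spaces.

11010111 10010010 10101111 11100001 00010100 10110001 11110101 10110000 01001101 00110010

XOR is its own inverse, so applying the key byte-wise gives the result directly.
byte 0: 63 xor b4 = d7
byte 1: 69 xor fb = 92
byte 2: 70 xor df = af
byte 3: 68 xor 89 = e1
byte 4: 65 xor 71 = 14
byte 5: 72 xor c3 = b1
byte 6: 20 xor d5 = f5
byte 7: 74 xor c4 = b0
byte 8: 68 xor 25 = 4d
byte 9: 65 xor 57 = 32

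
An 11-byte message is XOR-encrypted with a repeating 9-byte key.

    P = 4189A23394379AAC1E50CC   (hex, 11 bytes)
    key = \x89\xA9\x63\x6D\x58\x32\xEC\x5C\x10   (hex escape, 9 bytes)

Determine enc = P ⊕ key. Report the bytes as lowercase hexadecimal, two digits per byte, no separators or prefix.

The 9-byte key repeats, so the effective keystream is 89 a9 63 6d 58 32 ec 5c 10 89 a9.
byte 0:  65 XOR 137 = 200
byte 1: 137 XOR 169 =  32
byte 2: 162 XOR  99 = 193
byte 3:  51 XOR 109 =  94
byte 4: 148 XOR  88 = 204
byte 5:  55 XOR  50 =   5
byte 6: 154 XOR 236 = 118
byte 7: 172 XOR  92 = 240
byte 8:  30 XOR  16 =  14
byte 9:  80 XOR 137 = 217
byte 10: 204 XOR 169 = 101

c820c15ecc0576f00ed965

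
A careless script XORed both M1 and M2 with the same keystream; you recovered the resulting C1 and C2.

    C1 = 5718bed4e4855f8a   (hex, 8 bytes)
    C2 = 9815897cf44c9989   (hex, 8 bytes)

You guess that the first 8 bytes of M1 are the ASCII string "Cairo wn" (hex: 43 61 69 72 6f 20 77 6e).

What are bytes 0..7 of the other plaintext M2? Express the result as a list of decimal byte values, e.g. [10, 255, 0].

[140, 108, 94, 218, 127, 233, 177, 109]

First, C1 ⊕ C2 = (M1 ⊕ K) ⊕ (M2 ⊕ K) = M1 ⊕ M2, so the key drops out. Then M2 = (M1 ⊕ M2) ⊕ M1 over the first 8 bytes.
byte 0: (57 ^ 98) ^ 43 = cf ^ 43 = 8c
byte 1: (18 ^ 15) ^ 61 = 0d ^ 61 = 6c
byte 2: (be ^ 89) ^ 69 = 37 ^ 69 = 5e
byte 3: (d4 ^ 7c) ^ 72 = a8 ^ 72 = da
byte 4: (e4 ^ f4) ^ 6f = 10 ^ 6f = 7f
byte 5: (85 ^ 4c) ^ 20 = c9 ^ 20 = e9
byte 6: (5f ^ 99) ^ 77 = c6 ^ 77 = b1
byte 7: (8a ^ 89) ^ 6e = 03 ^ 6e = 6d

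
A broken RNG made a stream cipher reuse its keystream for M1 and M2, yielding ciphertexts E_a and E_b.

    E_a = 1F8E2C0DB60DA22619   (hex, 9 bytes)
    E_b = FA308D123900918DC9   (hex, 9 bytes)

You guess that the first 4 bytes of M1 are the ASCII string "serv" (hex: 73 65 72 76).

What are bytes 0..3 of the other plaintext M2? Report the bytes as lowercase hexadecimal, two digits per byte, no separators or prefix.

First, E_a ⊕ E_b = (M1 ⊕ K) ⊕ (M2 ⊕ K) = M1 ⊕ M2, so the key drops out. Then M2 = (M1 ⊕ M2) ⊕ M1 over the first 4 bytes.
byte 0: (1f ⊕ fa) ⊕ 73 = e5 ⊕ 73 = 96
byte 1: (8e ⊕ 30) ⊕ 65 = be ⊕ 65 = db
byte 2: (2c ⊕ 8d) ⊕ 72 = a1 ⊕ 72 = d3
byte 3: (0d ⊕ 12) ⊕ 76 = 1f ⊕ 76 = 69

96dbd369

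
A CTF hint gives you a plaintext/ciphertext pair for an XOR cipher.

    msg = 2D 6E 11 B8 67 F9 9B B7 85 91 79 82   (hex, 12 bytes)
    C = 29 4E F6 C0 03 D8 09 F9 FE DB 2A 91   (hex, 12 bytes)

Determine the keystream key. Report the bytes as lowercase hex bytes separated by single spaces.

Since C = msg ⊕ key, XORing both sides with msg gives key = msg ⊕ C.
byte 0:  45 ⊕  41 =   4
byte 1: 110 ⊕  78 =  32
byte 2:  17 ⊕ 246 = 231
byte 3: 184 ⊕ 192 = 120
byte 4: 103 ⊕   3 = 100
byte 5: 249 ⊕ 216 =  33
byte 6: 155 ⊕   9 = 146
byte 7: 183 ⊕ 249 =  78
byte 8: 133 ⊕ 254 = 123
byte 9: 145 ⊕ 219 =  74
byte 10: 121 ⊕  42 =  83
byte 11: 130 ⊕ 145 =  19

04 20 e7 78 64 21 92 4e 7b 4a 53 13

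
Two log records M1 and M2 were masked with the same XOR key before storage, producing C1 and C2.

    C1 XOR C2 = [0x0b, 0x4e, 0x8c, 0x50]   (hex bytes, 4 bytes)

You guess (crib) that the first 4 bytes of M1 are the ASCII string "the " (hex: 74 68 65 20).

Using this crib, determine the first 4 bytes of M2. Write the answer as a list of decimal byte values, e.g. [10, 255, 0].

Since C1 ⊕ C2 = M1 ⊕ M2, XORing with the guessed M1 bytes yields the corresponding M2 bytes: M2 = (C1 ⊕ C2) ⊕ M1.
 11 ⊕ 116 = 127
 78 ⊕ 104 =  38
140 ⊕ 101 = 233
 80 ⊕  32 = 112

[127, 38, 233, 112]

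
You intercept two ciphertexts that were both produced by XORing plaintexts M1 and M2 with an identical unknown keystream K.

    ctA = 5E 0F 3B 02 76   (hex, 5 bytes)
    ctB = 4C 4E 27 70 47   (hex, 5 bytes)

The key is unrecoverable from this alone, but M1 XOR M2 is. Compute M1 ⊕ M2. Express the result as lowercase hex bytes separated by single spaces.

12 41 1c 72 31

ctA ⊕ ctB = (M1 ⊕ K) ⊕ (M2 ⊕ K) = M1 ⊕ M2 — the shared key cancels under XOR.
 94 ^  76 =  18
 15 ^  78 =  65
 59 ^  39 =  28
  2 ^ 112 = 114
118 ^  71 =  49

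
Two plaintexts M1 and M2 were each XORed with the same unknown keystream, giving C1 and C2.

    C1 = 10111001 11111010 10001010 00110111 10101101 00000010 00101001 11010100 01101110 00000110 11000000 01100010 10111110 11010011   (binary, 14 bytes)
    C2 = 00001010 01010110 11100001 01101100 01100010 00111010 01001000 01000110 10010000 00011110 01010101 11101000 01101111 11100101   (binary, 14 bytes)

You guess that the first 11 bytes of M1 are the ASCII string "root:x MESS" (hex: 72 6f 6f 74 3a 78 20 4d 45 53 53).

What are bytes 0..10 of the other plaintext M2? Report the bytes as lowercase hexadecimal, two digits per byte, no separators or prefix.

First, C1 ⊕ C2 = (M1 ⊕ K) ⊕ (M2 ⊕ K) = M1 ⊕ M2, so the key drops out. Then M2 = (M1 ⊕ M2) ⊕ M1 over the first 11 bytes.
byte 0: (b9 xor 0a) xor 72 = b3 xor 72 = c1
byte 1: (fa xor 56) xor 6f = ac xor 6f = c3
byte 2: (8a xor e1) xor 6f = 6b xor 6f = 04
byte 3: (37 xor 6c) xor 74 = 5b xor 74 = 2f
byte 4: (ad xor 62) xor 3a = cf xor 3a = f5
byte 5: (02 xor 3a) xor 78 = 38 xor 78 = 40
byte 6: (29 xor 48) xor 20 = 61 xor 20 = 41
byte 7: (d4 xor 46) xor 4d = 92 xor 4d = df
byte 8: (6e xor 90) xor 45 = fe xor 45 = bb
byte 9: (06 xor 1e) xor 53 = 18 xor 53 = 4b
byte 10: (c0 xor 55) xor 53 = 95 xor 53 = c6

c1c3042ff54041dfbb4bc6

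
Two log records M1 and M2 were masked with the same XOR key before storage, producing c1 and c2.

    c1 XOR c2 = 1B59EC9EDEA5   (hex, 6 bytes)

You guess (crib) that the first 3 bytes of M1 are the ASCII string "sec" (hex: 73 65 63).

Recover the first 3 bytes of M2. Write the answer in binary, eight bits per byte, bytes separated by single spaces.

Since c1 ⊕ c2 = M1 ⊕ M2, XORing with the guessed M1 bytes yields the corresponding M2 bytes: M2 = (c1 ⊕ c2) ⊕ M1.
00011011 ^ 01110011 = 01101000
01011001 ^ 01100101 = 00111100
11101100 ^ 01100011 = 10001111

01101000 00111100 10001111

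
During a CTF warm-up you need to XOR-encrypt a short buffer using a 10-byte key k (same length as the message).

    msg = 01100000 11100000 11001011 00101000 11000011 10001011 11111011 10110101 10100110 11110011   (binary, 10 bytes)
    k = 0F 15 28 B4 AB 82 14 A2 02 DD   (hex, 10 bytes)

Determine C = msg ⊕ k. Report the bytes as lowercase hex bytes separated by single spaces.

6f f5 e3 9c 68 09 ef 17 a4 2e

60 ⊕ 0f = 6f
e0 ⊕ 15 = f5
cb ⊕ 28 = e3
28 ⊕ b4 = 9c
c3 ⊕ ab = 68
8b ⊕ 82 = 09
fb ⊕ 14 = ef
b5 ⊕ a2 = 17
a6 ⊕ 02 = a4
f3 ⊕ dd = 2e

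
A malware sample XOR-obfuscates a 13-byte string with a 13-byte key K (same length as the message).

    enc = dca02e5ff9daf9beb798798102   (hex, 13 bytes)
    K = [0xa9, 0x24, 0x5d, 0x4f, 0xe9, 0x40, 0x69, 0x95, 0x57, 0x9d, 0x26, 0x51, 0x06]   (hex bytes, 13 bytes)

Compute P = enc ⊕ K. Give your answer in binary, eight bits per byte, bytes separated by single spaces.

XOR is its own inverse, so applying the key byte-wise gives the result directly.
11011100 XOR 10101001 = 01110101
10100000 XOR 00100100 = 10000100
00101110 XOR 01011101 = 01110011
01011111 XOR 01001111 = 00010000
11111001 XOR 11101001 = 00010000
11011010 XOR 01000000 = 10011010
11111001 XOR 01101001 = 10010000
10111110 XOR 10010101 = 00101011
10110111 XOR 01010111 = 11100000
10011000 XOR 10011101 = 00000101
01111001 XOR 00100110 = 01011111
10000001 XOR 01010001 = 11010000
00000010 XOR 00000110 = 00000100

01110101 10000100 01110011 00010000 00010000 10011010 10010000 00101011 11100000 00000101 01011111 11010000 00000100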